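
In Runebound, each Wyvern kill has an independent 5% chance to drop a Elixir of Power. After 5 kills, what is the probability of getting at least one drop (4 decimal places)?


P(at least one) = 1 - P(none) = 1 - (1-p)^n
p = 5/100 = 0.05
1 - p = 0.95
(1 - p)^5 = 0.95^5 = 0.773781
P(at least one) = 1 - 0.773781 = 0.2262

0.2262


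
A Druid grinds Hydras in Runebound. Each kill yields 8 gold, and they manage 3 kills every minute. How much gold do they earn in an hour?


Gold per minute = 8 * 3 = 24
Gold per hour = 24 * 60 = 1440

1440 gold/hour


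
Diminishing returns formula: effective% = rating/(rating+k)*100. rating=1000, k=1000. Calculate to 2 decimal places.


effective% = rating / (rating + k) * 100
= 1000 / (1000 + 1000) * 100
= 1000 / 2000 * 100
= 0.5 * 100
= 50.00%

50.00%


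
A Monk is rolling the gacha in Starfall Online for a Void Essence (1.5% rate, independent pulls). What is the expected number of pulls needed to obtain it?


Expected pulls for a geometric distribution = 1/p = 100 / rate%
= 100 / 1.5
= 66.67

66.67 pulls


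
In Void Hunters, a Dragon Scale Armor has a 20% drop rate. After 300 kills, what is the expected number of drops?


Expected drops = kills * (drop_rate / 100)
= 300 * (20 / 100)
= 300 * 0.2
= 60.0

60.0 drops


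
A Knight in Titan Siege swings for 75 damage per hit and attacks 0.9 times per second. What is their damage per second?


DPS = damage * attack_speed
= 75 * 0.9
= 67.5

67.5 DPS


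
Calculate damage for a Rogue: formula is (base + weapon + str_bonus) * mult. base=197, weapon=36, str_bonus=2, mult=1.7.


Sum base + weapon + str = 197 + 36 + 2 = 235
Multiply by 1.7:
235 * 1.7 = 399.5

399.5 damage


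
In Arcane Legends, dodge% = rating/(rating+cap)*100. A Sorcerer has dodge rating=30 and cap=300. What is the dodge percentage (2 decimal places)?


dodge% = 30 / (30 + 300) * 100
= 30 / 330 * 100
= 0.090909 * 100
= 9.09%

9.09%


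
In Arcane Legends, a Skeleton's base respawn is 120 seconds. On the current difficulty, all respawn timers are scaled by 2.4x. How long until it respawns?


Respawn time = base * multiplier
= 120 * 2.4
= 288.0 seconds

288.0 seconds


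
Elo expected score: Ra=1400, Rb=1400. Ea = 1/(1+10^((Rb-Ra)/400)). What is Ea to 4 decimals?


Elo expected score: Ea = 1/(1 + 10^((Rb-Ra)/400))
Rb - Ra = 1400 - 1400 = 0
(Rb-Ra)/400 = 0/400 = 0.0
10^0.0 = 1.0
Ea = 1/(1 + 1.0) = 1/2.0 = 0.5000

0.5000


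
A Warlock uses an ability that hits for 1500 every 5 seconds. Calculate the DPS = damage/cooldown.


DPS = damage / cooldown
= 1500 / 5
= 300.00

300.00 DPS


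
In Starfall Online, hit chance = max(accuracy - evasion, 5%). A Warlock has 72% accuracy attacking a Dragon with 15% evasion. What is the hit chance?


accuracy - evasion = 72 - 15 = 57
Apply floor: max(57, 5) = 57
Hit chance = 57%

57%


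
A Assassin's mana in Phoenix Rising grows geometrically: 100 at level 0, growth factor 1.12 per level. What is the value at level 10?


value = base * growth^level
= 100 * 1.12^10
= 100 * 3.105848
= 310.58

310.58 mana


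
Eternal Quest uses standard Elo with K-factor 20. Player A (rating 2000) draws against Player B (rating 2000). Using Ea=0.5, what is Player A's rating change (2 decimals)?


Elo update: delta = K * (S - Ea), where S = 0.5 (draws)
S - Ea = 0.5 - 0.5 = 0.0
Rating change = 20 * 0.0
= 0.00

0.00 rating points


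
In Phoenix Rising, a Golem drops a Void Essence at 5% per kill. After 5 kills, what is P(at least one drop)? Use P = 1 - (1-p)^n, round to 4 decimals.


P(at least one) = 1 - P(none) = 1 - (1-p)^n
p = 5/100 = 0.05
1 - p = 0.95
(1 - p)^5 = 0.95^5 = 0.773781
P(at least one) = 1 - 0.773781 = 0.2262

0.2262


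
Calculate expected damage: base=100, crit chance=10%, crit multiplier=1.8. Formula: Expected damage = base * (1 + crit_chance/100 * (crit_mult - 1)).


E[dmg] = base * (1 + crit_chance * (crit_mult - 1))
cc as decimal = 10/100 = 0.1
cm - 1 = 1.8 - 1 = 0.8
Bonus factor = 0.1 * 0.8 = 0.08
Total multiplier = 1 + 0.08 = 1.08
Expected damage = 100 * 1.08 = 108.00

108.00 damage


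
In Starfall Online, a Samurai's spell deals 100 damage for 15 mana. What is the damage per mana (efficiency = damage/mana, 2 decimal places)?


Efficiency = damage / mana
= 100 / 15
= 6.67

6.67 dmg/mana


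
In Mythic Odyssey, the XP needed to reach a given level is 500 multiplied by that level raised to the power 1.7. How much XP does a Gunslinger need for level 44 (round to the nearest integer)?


XP = 500 * level^1.7
Substitute level = 44:
XP = 500 * 44^1.7
= 500 * 622.1134
= 311057

311057 XP


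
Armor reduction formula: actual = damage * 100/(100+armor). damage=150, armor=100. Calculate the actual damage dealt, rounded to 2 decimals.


actual = 150 * 100 / (100 + 100)
= 150 * 100 / 200
= 15000 / 200
= 75.00

75.00 damage


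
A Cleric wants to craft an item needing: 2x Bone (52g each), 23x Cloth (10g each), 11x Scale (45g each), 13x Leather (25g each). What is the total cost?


Cost breakdown:
  Bone: 2 * 52 = 104
  Cloth: 23 * 10 = 230
  Scale: 11 * 45 = 495
  Leather: 13 * 25 = 325
Total = 104 + 230 + 495 + 325 = 1154

1154 gold


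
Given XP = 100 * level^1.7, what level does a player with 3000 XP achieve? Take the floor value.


XP = 100 * level^1.7, so level = (XP / 100)^(1/1.7)
= (3000 / 100)^(1/1.7)
= 30.0^0.5882
= 7.3943
Floor: level = 7

level 7


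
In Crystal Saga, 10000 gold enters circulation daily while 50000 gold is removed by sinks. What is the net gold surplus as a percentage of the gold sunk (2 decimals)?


Net gold = 10000 - 50000 = -40000
Inflation rate = net / sunk * 100 = -40000 / 50000 * 100
= -0.8 * 100
= -80.00%

-80.00%


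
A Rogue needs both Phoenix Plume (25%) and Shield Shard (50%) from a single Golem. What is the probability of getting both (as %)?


For independent events, P(both) = P(A) * P(B)
= 25% * 50%
= 1250 / 100 %
= 12.5%

12.5%


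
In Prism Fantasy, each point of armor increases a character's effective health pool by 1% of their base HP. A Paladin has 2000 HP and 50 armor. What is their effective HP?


EHP = 2000 * (1 + 50/100)
= 2000 * (1 + 0.5)
= 2000 * 1.5
= 3000.0

3000.0 EHP


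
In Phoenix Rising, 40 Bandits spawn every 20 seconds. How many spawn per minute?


Spawns per minute = count * (60 / interval)
= 40 * (60 / 20)
= 40 * 3.0
= 120.0

120.0 per minute


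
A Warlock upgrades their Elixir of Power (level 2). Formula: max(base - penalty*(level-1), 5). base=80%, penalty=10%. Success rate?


raw_rate = 80 - 10 * (2 - 1)
= 80 - 10 * 1
= 80 - 10
= 70
Apply floor: max(70, 5) = 70%

70%


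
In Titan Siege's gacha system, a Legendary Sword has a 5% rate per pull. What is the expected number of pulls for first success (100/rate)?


Expected pulls for a geometric distribution = 1/p = 100 / rate%
= 100 / 5
= 20.0

20.0 pulls


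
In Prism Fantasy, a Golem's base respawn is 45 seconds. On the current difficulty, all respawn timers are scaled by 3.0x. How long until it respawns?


Respawn time = base * multiplier
= 45 * 3.0
= 135.0 seconds

135.0 seconds


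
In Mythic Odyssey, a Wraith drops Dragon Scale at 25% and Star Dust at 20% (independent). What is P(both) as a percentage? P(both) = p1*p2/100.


For independent events, P(both) = P(A) * P(B)
= 25% * 20%
= 500 / 100 %
= 5.0%

5.0%


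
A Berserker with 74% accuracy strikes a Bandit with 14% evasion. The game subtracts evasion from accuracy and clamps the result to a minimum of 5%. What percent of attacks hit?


accuracy - evasion = 74 - 14 = 60
Apply floor: max(60, 5) = 60
Hit chance = 60%

60%


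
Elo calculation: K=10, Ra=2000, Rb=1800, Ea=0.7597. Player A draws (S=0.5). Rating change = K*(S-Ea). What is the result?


Elo update: delta = K * (S - Ea), where S = 0.5 (draws)
S - Ea = 0.5 - 0.7597 = -0.2597
Rating change = 10 * -0.2597
= -2.60

-2.60 rating points


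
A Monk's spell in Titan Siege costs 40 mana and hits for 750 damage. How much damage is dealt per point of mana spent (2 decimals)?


Efficiency = damage / mana
= 750 / 40
= 18.75

18.75 dmg/mana


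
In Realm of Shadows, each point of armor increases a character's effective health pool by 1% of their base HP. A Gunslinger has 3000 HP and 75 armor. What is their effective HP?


EHP = 3000 * (1 + 75/100)
= 3000 * (1 + 0.75)
= 3000 * 1.75
= 5250.0

5250.0 EHP


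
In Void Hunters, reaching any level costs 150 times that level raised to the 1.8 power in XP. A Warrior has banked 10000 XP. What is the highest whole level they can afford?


XP = 150 * level^1.8, so level = (XP / 150)^(1/1.8)
= (10000 / 150)^(1/1.8)
= 66.6667^0.5556
= 10.3106
Floor: level = 10

level 10


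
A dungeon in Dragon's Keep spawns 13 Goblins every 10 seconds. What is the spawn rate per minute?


Spawns per minute = count * (60 / interval)
= 13 * (60 / 10)
= 13 * 6.0
= 78.0

78.0 per minute


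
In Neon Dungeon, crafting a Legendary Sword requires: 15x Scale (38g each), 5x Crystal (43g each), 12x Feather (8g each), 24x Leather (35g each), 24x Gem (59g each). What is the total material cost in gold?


Cost breakdown:
  Scale: 15 * 38 = 570
  Crystal: 5 * 43 = 215
  Feather: 12 * 8 = 96
  Leather: 24 * 35 = 840
  Gem: 24 * 59 = 1416
Total = 570 + 215 + 96 + 840 + 1416 = 3137

3137 gold


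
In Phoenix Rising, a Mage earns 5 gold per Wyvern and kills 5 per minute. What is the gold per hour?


Gold per minute = 5 * 5 = 25
Gold per hour = 25 * 60 = 1500

1500 gold/hour


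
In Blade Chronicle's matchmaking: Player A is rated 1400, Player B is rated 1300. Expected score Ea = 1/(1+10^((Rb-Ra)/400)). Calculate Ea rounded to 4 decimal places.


Elo expected score: Ea = 1/(1 + 10^((Rb-Ra)/400))
Rb - Ra = 1300 - 1400 = -100
(Rb-Ra)/400 = -100/400 = -0.25
10^-0.25 = 0.562341
Ea = 1/(1 + 0.562341) = 1/1.562341 = 0.6401

0.6401


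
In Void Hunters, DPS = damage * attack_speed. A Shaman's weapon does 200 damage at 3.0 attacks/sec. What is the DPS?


DPS = damage * attack_speed
= 200 * 3.0
= 600.0

600.0 DPS


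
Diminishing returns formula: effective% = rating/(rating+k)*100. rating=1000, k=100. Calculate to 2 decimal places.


effective% = rating / (rating + k) * 100
= 1000 / (1000 + 100) * 100
= 1000 / 1100 * 100
= 0.909091 * 100
= 90.91%

90.91%


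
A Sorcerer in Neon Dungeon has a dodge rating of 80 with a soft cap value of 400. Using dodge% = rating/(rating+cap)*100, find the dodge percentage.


dodge% = 80 / (80 + 400) * 100
= 80 / 480 * 100
= 0.166667 * 100
= 16.67%

16.67%


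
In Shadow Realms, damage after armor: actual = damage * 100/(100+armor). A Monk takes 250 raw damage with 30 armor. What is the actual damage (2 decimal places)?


actual = 250 * 100 / (100 + 30)
= 250 * 100 / 130
= 25000 / 130
= 192.31

192.31 damage


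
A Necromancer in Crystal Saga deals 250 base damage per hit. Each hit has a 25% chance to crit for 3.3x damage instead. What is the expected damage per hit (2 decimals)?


E[dmg] = base * (1 + crit_chance * (crit_mult - 1))
cc as decimal = 25/100 = 0.25
cm - 1 = 3.3 - 1 = 2.3
Bonus factor = 0.25 * 2.3 = 0.575
Total multiplier = 1 + 0.575 = 1.575
Expected damage = 250 * 1.575 = 393.75

393.75 damage


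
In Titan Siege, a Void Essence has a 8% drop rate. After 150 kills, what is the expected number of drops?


Expected drops = kills * (drop_rate / 100)
= 150 * (8 / 100)
= 150 * 0.08
= 12.0

12.0 drops


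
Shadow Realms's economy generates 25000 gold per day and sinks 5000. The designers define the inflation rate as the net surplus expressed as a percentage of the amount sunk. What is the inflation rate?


Net gold = 25000 - 5000 = 20000
Inflation rate = net / sunk * 100 = 20000 / 5000 * 100
= 4.0 * 100
= 400.00%

400.00%


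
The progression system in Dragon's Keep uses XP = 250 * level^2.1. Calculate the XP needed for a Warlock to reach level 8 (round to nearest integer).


XP = 250 * level^2.1
Substitute level = 8:
XP = 250 * 8^2.1
= 250 * 78.7932
= 19698

19698 XP


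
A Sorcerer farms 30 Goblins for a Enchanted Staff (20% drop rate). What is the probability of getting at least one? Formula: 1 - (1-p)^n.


P(at least one) = 1 - P(none) = 1 - (1-p)^n
p = 20/100 = 0.2
1 - p = 0.8
(1 - p)^30 = 0.8^30 = 0.001238
P(at least one) = 1 - 0.001238 = 0.9988

0.9988


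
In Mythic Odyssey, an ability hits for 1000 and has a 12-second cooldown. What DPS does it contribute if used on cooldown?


DPS = damage / cooldown
= 1000 / 12
= 83.33

83.33 DPS


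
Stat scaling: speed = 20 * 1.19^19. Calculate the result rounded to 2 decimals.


value = base * growth^level
= 20 * 1.19^19
= 20 * 27.251616
= 545.03

545.03 speed


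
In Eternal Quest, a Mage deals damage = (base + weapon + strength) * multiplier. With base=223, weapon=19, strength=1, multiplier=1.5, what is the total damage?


Sum base + weapon + str = 223 + 19 + 1 = 243
Multiply by 1.5:
243 * 1.5 = 364.5

364.5 damage


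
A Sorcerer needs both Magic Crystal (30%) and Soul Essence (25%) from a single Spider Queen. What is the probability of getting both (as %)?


For independent events, P(both) = P(A) * P(B)
= 30% * 25%
= 750 / 100 %
= 7.5%

7.5%


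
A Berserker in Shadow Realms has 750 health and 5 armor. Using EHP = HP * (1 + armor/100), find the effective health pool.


EHP = 750 * (1 + 5/100)
= 750 * (1 + 0.05)
= 750 * 1.05
= 787.5

787.5 EHP


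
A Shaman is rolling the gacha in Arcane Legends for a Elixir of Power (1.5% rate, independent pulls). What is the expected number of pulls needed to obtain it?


Expected pulls for a geometric distribution = 1/p = 100 / rate%
= 100 / 1.5
= 66.67

66.67 pulls


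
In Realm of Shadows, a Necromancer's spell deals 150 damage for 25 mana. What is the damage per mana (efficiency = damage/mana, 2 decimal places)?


Efficiency = damage / mana
= 150 / 25
= 6.00

6.00 dmg/mana


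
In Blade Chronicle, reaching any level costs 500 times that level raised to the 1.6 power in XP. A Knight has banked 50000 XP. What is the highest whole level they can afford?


XP = 500 * level^1.6, so level = (XP / 500)^(1/1.6)
= (50000 / 500)^(1/1.6)
= 100.0^0.625
= 17.7828
Floor: level = 17

level 17


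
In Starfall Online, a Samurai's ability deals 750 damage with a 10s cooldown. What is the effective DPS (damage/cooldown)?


DPS = damage / cooldown
= 750 / 10
= 75.00

75.00 DPS


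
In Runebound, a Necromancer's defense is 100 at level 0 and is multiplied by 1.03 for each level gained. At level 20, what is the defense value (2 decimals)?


value = base * growth^level
= 100 * 1.03^20
= 100 * 1.806111
= 180.61

180.61 defense


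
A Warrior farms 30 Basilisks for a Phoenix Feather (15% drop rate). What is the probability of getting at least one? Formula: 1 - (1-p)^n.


P(at least one) = 1 - P(none) = 1 - (1-p)^n
p = 15/100 = 0.15
1 - p = 0.85
(1 - p)^30 = 0.85^30 = 0.007631
P(at least one) = 1 - 0.007631 = 0.9924

0.9924


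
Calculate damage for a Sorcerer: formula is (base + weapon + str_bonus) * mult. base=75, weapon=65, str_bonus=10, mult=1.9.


Sum base + weapon + str = 75 + 65 + 10 = 150
Multiply by 1.9:
150 * 1.9 = 285.0

285.0 damage


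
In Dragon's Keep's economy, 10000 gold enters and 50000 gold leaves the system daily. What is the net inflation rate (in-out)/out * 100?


Net gold = 10000 - 50000 = -40000
Inflation rate = net / sunk * 100 = -40000 / 50000 * 100
= -0.8 * 100
= -80.00%

-80.00%


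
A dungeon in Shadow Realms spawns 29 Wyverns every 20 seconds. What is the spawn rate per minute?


Spawns per minute = count * (60 / interval)
= 29 * (60 / 20)
= 29 * 3.0
= 87.0

87.0 per minute


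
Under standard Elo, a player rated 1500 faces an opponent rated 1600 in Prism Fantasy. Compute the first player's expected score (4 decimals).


Elo expected score: Ea = 1/(1 + 10^((Rb-Ra)/400))
Rb - Ra = 1600 - 1500 = 100
(Rb-Ra)/400 = 100/400 = 0.25
10^0.25 = 1.778279
Ea = 1/(1 + 1.778279) = 1/2.778279 = 0.3599

0.3599


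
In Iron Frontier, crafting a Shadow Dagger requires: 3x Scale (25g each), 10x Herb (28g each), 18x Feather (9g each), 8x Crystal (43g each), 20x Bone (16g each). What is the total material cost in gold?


Cost breakdown:
  Scale: 3 * 25 = 75
  Herb: 10 * 28 = 280
  Feather: 18 * 9 = 162
  Crystal: 8 * 43 = 344
  Bone: 20 * 16 = 320
Total = 75 + 280 + 162 + 344 + 320 = 1181

1181 gold


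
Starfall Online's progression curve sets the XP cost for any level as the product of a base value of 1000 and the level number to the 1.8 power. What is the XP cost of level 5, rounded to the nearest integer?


XP = 1000 * level^1.8
Substitute level = 5:
XP = 1000 * 5^1.8
= 1000 * 18.11949
= 18119

18119 XP


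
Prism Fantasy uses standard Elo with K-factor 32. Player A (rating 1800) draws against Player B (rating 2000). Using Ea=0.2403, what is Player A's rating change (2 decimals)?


Elo update: delta = K * (S - Ea), where S = 0.5 (draws)
S - Ea = 0.5 - 0.2403 = 0.2597
Rating change = 32 * 0.2597
= 8.31

8.31 rating points


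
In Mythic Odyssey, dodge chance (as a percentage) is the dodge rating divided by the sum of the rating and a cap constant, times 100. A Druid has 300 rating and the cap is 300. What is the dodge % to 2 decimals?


dodge% = 300 / (300 + 300) * 100
= 300 / 600 * 100
= 0.5 * 100
= 50.00%

50.00%


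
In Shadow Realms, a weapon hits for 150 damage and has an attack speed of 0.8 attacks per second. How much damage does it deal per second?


DPS = damage * attack_speed
= 150 * 0.8
= 120.0

120.0 DPS


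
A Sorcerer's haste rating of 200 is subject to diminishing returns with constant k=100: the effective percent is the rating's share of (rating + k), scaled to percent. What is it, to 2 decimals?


effective% = rating / (rating + k) * 100
= 200 / (200 + 100) * 100
= 200 / 300 * 100
= 0.666667 * 100
= 66.67%

66.67%


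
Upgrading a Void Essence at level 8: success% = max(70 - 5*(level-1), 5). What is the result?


raw_rate = 70 - 5 * (8 - 1)
= 70 - 5 * 7
= 70 - 35
= 35
Apply floor: max(35, 5) = 35%

35%


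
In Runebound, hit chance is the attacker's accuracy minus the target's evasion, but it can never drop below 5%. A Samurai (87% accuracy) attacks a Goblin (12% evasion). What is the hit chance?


accuracy - evasion = 87 - 12 = 75
Apply floor: max(75, 5) = 75
Hit chance = 75%

75%


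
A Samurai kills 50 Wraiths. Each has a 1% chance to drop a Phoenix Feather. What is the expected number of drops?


Expected drops = kills * (drop_rate / 100)
= 50 * (1 / 100)
= 50 * 0.01
= 0.5

0.5 drops


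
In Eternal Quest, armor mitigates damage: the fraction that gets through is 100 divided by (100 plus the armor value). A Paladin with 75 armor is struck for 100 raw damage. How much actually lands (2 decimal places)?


actual = 100 * 100 / (100 + 75)
= 100 * 100 / 175
= 10000 / 175
= 57.14

57.14 damage


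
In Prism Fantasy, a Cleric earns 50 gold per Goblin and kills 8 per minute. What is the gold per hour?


Gold per minute = 50 * 8 = 400
Gold per hour = 400 * 60 = 24000

24000 gold/hour


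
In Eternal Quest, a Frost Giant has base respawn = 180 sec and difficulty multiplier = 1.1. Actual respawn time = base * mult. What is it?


Respawn time = base * multiplier
= 180 * 1.1
= 198.0 seconds

198.0 seconds


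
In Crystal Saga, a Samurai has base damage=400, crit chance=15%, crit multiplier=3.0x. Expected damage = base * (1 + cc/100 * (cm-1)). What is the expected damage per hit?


E[dmg] = base * (1 + crit_chance * (crit_mult - 1))
cc as decimal = 15/100 = 0.15
cm - 1 = 3.0 - 1 = 2.0
Bonus factor = 0.15 * 2.0 = 0.3
Total multiplier = 1 + 0.3 = 1.3
Expected damage = 400 * 1.3 = 520.00

520.00 damage


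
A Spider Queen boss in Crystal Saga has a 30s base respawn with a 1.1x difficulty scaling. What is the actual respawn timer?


Respawn time = base * multiplier
= 30 * 1.1
= 33.0 seconds

33.0 seconds


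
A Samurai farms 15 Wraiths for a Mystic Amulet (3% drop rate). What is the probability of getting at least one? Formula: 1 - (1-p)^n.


P(at least one) = 1 - P(none) = 1 - (1-p)^n
p = 3/100 = 0.03
1 - p = 0.97
(1 - p)^15 = 0.97^15 = 0.633251
P(at least one) = 1 - 0.633251 = 0.3667

0.3667


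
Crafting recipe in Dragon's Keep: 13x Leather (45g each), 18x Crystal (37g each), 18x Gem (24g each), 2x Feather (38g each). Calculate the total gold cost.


Cost breakdown:
  Leather: 13 * 45 = 585
  Crystal: 18 * 37 = 666
  Gem: 18 * 24 = 432
  Feather: 2 * 38 = 76
Total = 585 + 666 + 432 + 76 = 1759

1759 gold


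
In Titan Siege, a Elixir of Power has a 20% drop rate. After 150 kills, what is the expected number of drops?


Expected drops = kills * (drop_rate / 100)
= 150 * (20 / 100)
= 150 * 0.2
= 30.0

30.0 drops


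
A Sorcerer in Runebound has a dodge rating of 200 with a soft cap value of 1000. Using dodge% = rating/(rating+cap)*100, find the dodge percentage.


dodge% = 200 / (200 + 1000) * 100
= 200 / 1200 * 100
= 0.166667 * 100
= 16.67%

16.67%


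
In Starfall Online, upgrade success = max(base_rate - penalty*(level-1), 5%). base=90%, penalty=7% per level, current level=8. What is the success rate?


raw_rate = 90 - 7 * (8 - 1)
= 90 - 7 * 7
= 90 - 49
= 41
Apply floor: max(41, 5) = 41%

41%


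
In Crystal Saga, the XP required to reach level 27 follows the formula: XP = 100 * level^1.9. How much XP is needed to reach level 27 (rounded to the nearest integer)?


XP = 100 * level^1.9
Substitute level = 27:
XP = 100 * 27^1.9
= 100 * 524.3136
= 52431

52431 XP


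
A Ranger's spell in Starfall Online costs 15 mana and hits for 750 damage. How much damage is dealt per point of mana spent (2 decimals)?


Efficiency = damage / mana
= 750 / 15
= 50.00

50.00 dmg/mana


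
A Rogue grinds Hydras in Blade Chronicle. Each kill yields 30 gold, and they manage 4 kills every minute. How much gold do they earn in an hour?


Gold per minute = 30 * 4 = 120
Gold per hour = 120 * 60 = 7200

7200 gold/hour


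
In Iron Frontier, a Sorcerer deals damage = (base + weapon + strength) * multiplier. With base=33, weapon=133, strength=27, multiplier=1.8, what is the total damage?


Sum base + weapon + str = 33 + 133 + 27 = 193
Multiply by 1.8:
193 * 1.8 = 347.4

347.4 damage


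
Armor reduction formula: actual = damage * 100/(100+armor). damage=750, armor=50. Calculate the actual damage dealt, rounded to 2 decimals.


actual = 750 * 100 / (100 + 50)
= 750 * 100 / 150
= 75000 / 150
= 500.00

500.00 damage


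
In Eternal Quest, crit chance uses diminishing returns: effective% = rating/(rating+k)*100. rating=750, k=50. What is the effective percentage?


effective% = rating / (rating + k) * 100
= 750 / (750 + 50) * 100
= 750 / 800 * 100
= 0.9375 * 100
= 93.75%

93.75%


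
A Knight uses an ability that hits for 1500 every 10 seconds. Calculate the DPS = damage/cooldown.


DPS = damage / cooldown
= 1500 / 10
= 150.00

150.00 DPS


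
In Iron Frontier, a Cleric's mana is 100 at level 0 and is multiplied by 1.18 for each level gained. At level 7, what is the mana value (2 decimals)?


value = base * growth^level
= 100 * 1.18^7
= 100 * 3.185474
= 318.55

318.55 mana


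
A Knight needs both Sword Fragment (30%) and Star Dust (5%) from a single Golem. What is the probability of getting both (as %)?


For independent events, P(both) = P(A) * P(B)
= 30% * 5%
= 150 / 100 %
= 1.5%

1.5%


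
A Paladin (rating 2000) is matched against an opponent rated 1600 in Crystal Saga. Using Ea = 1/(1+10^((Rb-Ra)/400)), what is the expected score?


Elo expected score: Ea = 1/(1 + 10^((Rb-Ra)/400))
Rb - Ra = 1600 - 2000 = -400
(Rb-Ra)/400 = -400/400 = -1.0
10^-1.0 = 0.1
Ea = 1/(1 + 0.1) = 1/1.1 = 0.9091

0.9091


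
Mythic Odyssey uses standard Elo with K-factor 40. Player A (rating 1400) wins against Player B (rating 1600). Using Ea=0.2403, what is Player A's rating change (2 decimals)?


Elo update: delta = K * (S - Ea), where S = 1 (wins)
S - Ea = 1 - 0.2403 = 0.7597
Rating change = 40 * 0.7597
= 30.39

30.39 rating points


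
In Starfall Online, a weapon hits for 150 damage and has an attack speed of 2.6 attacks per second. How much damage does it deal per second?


DPS = damage * attack_speed
= 150 * 2.6
= 390.0

390.0 DPS


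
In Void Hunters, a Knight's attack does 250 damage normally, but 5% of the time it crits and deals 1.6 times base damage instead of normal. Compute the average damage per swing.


E[dmg] = base * (1 + crit_chance * (crit_mult - 1))
cc as decimal = 5/100 = 0.05
cm - 1 = 1.6 - 1 = 0.6
Bonus factor = 0.05 * 0.6 = 0.03
Total multiplier = 1 + 0.03 = 1.03
Expected damage = 250 * 1.03 = 257.50

257.50 damage


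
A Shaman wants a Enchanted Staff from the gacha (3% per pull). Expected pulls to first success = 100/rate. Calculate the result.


Expected pulls for a geometric distribution = 1/p = 100 / rate%
= 100 / 3
= 33.33

33.33 pulls


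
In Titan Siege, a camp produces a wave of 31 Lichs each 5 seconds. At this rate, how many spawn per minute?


Spawns per minute = count * (60 / interval)
= 31 * (60 / 5)
= 31 * 12.0
= 372.0

372.0 per minute


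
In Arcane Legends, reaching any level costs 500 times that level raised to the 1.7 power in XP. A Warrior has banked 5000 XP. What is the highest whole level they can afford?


XP = 500 * level^1.7, so level = (XP / 500)^(1/1.7)
= (5000 / 500)^(1/1.7)
= 10.0^0.5882
= 3.8747
Floor: level = 3

level 3


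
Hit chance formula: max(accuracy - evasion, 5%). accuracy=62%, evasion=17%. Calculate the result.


accuracy - evasion = 62 - 17 = 45
Apply floor: max(45, 5) = 45
Hit chance = 45%

45%


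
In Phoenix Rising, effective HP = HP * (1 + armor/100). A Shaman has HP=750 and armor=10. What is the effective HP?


EHP = 750 * (1 + 10/100)
= 750 * (1 + 0.1)
= 750 * 1.1
= 825.0

825.0 EHP


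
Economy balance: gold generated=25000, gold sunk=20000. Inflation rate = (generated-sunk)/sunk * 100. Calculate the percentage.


Net gold = 25000 - 20000 = 5000
Inflation rate = net / sunk * 100 = 5000 / 20000 * 100
= 0.25 * 100
= 25.00%

25.00%


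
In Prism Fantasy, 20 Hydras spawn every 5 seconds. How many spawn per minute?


Spawns per minute = count * (60 / interval)
= 20 * (60 / 5)
= 20 * 12.0
= 240.0

240.0 per minute


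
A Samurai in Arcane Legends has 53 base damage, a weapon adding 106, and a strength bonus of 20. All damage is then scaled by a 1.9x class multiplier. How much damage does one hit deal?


Sum base + weapon + str = 53 + 106 + 20 = 179
Multiply by 1.9:
179 * 1.9 = 340.1

340.1 damage


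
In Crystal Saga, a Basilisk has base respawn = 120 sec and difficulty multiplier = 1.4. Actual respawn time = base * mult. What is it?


Respawn time = base * multiplier
= 120 * 1.4
= 168.0 seconds

168.0 seconds


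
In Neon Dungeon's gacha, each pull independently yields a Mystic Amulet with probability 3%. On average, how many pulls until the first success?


Expected pulls for a geometric distribution = 1/p = 100 / rate%
= 100 / 3
= 33.33

33.33 pulls


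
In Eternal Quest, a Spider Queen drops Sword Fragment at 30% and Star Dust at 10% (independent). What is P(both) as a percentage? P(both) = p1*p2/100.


For independent events, P(both) = P(A) * P(B)
= 30% * 10%
= 300 / 100 %
= 3.0%

3.0%


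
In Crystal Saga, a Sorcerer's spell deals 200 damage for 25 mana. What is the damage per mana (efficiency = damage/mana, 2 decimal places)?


Efficiency = damage / mana
= 200 / 25
= 8.00

8.00 dmg/mana


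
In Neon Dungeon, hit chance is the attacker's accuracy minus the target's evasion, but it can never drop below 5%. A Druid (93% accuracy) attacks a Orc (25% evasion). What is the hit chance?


accuracy - evasion = 93 - 25 = 68
Apply floor: max(68, 5) = 68
Hit chance = 68%

68%


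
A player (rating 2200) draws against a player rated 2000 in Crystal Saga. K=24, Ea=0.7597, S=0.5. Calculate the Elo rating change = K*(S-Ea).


Elo update: delta = K * (S - Ea), where S = 0.5 (draws)
S - Ea = 0.5 - 0.7597 = -0.2597
Rating change = 24 * -0.2597
= -6.23

-6.23 rating points


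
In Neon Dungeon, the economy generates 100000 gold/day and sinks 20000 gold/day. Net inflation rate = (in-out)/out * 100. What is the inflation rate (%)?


Net gold = 100000 - 20000 = 80000
Inflation rate = net / sunk * 100 = 80000 / 20000 * 100
= 4.0 * 100
= 400.00%

400.00%


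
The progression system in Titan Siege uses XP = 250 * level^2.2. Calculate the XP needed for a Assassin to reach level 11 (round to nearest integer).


XP = 250 * level^2.2
Substitute level = 11:
XP = 250 * 11^2.2
= 250 * 195.4627
= 48866

48866 XP


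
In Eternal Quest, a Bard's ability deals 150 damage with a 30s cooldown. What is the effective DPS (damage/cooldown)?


DPS = damage / cooldown
= 150 / 30
= 5.00

5.00 DPS


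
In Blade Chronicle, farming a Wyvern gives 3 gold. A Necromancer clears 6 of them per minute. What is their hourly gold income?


Gold per minute = 3 * 6 = 18
Gold per hour = 18 * 60 = 1080

1080 gold/hour


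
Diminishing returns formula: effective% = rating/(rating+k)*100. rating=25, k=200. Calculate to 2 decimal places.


effective% = rating / (rating + k) * 100
= 25 / (25 + 200) * 100
= 25 / 225 * 100
= 0.111111 * 100
= 11.11%

11.11%


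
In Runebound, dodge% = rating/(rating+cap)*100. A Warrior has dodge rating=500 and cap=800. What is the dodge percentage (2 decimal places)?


dodge% = 500 / (500 + 800) * 100
= 500 / 1300 * 100
= 0.384615 * 100
= 38.46%

38.46%


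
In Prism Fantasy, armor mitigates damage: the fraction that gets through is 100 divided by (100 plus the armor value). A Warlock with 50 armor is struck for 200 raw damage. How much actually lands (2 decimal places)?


actual = 200 * 100 / (100 + 50)
= 200 * 100 / 150
= 20000 / 150
= 133.33

133.33 damage


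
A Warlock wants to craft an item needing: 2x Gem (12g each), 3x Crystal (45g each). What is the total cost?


Cost breakdown:
  Gem: 2 * 12 = 24
  Crystal: 3 * 45 = 135
Total = 24 + 135 = 159

159 gold


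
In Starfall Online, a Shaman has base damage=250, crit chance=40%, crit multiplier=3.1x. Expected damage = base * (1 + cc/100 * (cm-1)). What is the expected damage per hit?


E[dmg] = base * (1 + crit_chance * (crit_mult - 1))
cc as decimal = 40/100 = 0.4
cm - 1 = 3.1 - 1 = 2.1
Bonus factor = 0.4 * 2.1 = 0.84
Total multiplier = 1 + 0.84 = 1.84
Expected damage = 250 * 1.84 = 460.00

460.00 damage


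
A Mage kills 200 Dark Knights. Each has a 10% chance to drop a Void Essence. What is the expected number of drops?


Expected drops = kills * (drop_rate / 100)
= 200 * (10 / 100)
= 200 * 0.1
= 20.0

20.0 drops


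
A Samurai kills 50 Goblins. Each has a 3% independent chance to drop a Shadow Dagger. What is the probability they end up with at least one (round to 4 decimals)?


P(at least one) = 1 - P(none) = 1 - (1-p)^n
p = 3/100 = 0.03
1 - p = 0.97
(1 - p)^50 = 0.97^50 = 0.218065
P(at least one) = 1 - 0.218065 = 0.7819

0.7819


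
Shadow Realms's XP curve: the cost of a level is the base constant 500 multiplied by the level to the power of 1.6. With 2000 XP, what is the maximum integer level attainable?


XP = 500 * level^1.6, so level = (XP / 500)^(1/1.6)
= (2000 / 500)^(1/1.6)
= 4.0^0.625
= 2.3784
Floor: level = 2

level 2


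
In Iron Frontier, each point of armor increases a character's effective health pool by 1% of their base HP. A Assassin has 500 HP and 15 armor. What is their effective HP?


EHP = 500 * (1 + 15/100)
= 500 * (1 + 0.15)
= 500 * 1.15
= 575.0

575.0 EHP


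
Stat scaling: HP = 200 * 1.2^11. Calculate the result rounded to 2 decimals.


value = base * growth^level
= 200 * 1.2^11
= 200 * 7.430084
= 1486.02

1486.02 HP


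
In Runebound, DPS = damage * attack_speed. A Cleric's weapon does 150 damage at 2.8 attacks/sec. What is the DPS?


DPS = damage * attack_speed
= 150 * 2.8
= 420.0

420.0 DPS


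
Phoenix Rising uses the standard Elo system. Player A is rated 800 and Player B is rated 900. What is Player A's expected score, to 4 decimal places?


Elo expected score: Ea = 1/(1 + 10^((Rb-Ra)/400))
Rb - Ra = 900 - 800 = 100
(Rb-Ra)/400 = 100/400 = 0.25
10^0.25 = 1.778279
Ea = 1/(1 + 1.778279) = 1/2.778279 = 0.3599

0.3599


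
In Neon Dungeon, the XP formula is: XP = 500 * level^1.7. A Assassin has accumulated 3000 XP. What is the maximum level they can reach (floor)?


XP = 500 * level^1.7, so level = (XP / 500)^(1/1.7)
= (3000 / 500)^(1/1.7)
= 6.0^0.5882
= 2.869
Floor: level = 2

level 2


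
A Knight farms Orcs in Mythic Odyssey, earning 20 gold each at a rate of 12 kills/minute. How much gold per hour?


Gold per minute = 20 * 12 = 240
Gold per hour = 240 * 60 = 14400

14400 gold/hour


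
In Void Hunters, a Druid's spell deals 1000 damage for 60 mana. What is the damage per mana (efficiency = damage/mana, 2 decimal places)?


Efficiency = damage / mana
= 1000 / 60
= 16.67

16.67 dmg/mana


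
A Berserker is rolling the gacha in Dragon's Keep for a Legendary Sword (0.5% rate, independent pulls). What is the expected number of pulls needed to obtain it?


Expected pulls for a geometric distribution = 1/p = 100 / rate%
= 100 / 0.5
= 200.0

200.0 pulls


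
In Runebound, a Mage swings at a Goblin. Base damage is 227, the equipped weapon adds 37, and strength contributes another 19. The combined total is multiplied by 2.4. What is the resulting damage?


Sum base + weapon + str = 227 + 37 + 19 = 283
Multiply by 2.4:
283 * 2.4 = 679.2

679.2 damage


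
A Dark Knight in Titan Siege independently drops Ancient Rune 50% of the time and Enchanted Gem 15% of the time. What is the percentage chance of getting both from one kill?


For independent events, P(both) = P(A) * P(B)
= 50% * 15%
= 750 / 100 %
= 7.5%

7.5%


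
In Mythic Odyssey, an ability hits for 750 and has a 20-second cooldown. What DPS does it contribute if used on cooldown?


DPS = damage / cooldown
= 750 / 20
= 37.50

37.50 DPS


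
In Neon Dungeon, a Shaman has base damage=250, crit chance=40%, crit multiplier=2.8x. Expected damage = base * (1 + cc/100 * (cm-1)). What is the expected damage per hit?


E[dmg] = base * (1 + crit_chance * (crit_mult - 1))
cc as decimal = 40/100 = 0.4
cm - 1 = 2.8 - 1 = 1.8
Bonus factor = 0.4 * 1.8 = 0.72
Total multiplier = 1 + 0.72 = 1.72
Expected damage = 250 * 1.72 = 430.00

430.00 damage


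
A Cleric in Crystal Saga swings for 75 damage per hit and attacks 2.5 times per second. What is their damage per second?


DPS = damage * attack_speed
= 75 * 2.5
= 187.5

187.5 DPS


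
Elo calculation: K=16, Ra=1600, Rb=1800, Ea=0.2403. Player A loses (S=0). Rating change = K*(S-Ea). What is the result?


Elo update: delta = K * (S - Ea), where S = 0 (loses)
S - Ea = 0 - 0.2403 = -0.2403
Rating change = 16 * -0.2403
= -3.84

-3.84 rating points


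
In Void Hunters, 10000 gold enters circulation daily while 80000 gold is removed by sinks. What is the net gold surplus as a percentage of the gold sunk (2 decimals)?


Net gold = 10000 - 80000 = -70000
Inflation rate = net / sunk * 100 = -70000 / 80000 * 100
= -0.875 * 100
= -87.50%

-87.50%


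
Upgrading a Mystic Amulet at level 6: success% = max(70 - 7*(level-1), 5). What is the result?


raw_rate = 70 - 7 * (6 - 1)
= 70 - 7 * 5
= 70 - 35
= 35
Apply floor: max(35, 5) = 35%

35%


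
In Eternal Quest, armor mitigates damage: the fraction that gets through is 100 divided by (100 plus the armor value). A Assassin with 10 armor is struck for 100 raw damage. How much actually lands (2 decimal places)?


actual = 100 * 100 / (100 + 10)
= 100 * 100 / 110
= 10000 / 110
= 90.91

90.91 damage


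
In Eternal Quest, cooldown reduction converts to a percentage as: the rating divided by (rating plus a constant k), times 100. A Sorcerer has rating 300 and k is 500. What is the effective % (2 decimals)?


effective% = rating / (rating + k) * 100
= 300 / (300 + 500) * 100
= 300 / 800 * 100
= 0.375 * 100
= 37.50%

37.50%


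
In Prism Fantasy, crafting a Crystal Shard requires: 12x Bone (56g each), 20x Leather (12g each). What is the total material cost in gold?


Cost breakdown:
  Bone: 12 * 56 = 672
  Leather: 20 * 12 = 240
Total = 672 + 240 = 912

912 gold


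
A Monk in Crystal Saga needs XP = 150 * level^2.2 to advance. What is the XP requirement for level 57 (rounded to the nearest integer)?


XP = 150 * level^2.2
Substitute level = 57:
XP = 150 * 57^2.2
= 150 * 7293.3102
= 1093997

1093997 XP


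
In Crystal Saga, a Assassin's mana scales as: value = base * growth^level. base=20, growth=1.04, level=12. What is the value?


value = base * growth^level
= 20 * 1.04^12
= 20 * 1.601032
= 32.02

32.02 mana


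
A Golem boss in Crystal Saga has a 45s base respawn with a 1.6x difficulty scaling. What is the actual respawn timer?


Respawn time = base * multiplier
= 45 * 1.6
= 72.0 seconds

72.0 seconds


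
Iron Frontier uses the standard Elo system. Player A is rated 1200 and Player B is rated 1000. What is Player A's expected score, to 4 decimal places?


Elo expected score: Ea = 1/(1 + 10^((Rb-Ra)/400))
Rb - Ra = 1000 - 1200 = -200
(Rb-Ra)/400 = -200/400 = -0.5
10^-0.5 = 0.316228
Ea = 1/(1 + 0.316228) = 1/1.316228 = 0.7597

0.7597


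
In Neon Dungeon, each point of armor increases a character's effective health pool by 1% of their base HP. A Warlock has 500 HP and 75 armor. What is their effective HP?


EHP = 500 * (1 + 75/100)
= 500 * (1 + 0.75)
= 500 * 1.75
= 875.0

875.0 EHP


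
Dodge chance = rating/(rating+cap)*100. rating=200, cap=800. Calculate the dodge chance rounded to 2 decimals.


dodge% = 200 / (200 + 800) * 100
= 200 / 1000 * 100
= 0.2 * 100
= 20.00%

20.00%


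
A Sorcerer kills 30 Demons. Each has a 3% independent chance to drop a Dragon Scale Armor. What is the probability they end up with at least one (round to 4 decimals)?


P(at least one) = 1 - P(none) = 1 - (1-p)^n
p = 3/100 = 0.03
1 - p = 0.97
(1 - p)^30 = 0.97^30 = 0.401007
P(at least one) = 1 - 0.401007 = 0.5990

0.5990


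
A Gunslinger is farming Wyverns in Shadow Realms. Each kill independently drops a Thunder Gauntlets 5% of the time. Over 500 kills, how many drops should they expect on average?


Expected drops = kills * (drop_rate / 100)
= 500 * (5 / 100)
= 500 * 0.05
= 25.0

25.0 drops


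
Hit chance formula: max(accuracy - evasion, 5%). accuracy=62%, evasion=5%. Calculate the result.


accuracy - evasion = 62 - 5 = 57
Apply floor: max(57, 5) = 57
Hit chance = 57%

57%


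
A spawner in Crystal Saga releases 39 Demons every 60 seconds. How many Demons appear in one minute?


Spawns per minute = count * (60 / interval)
= 39 * (60 / 60)
= 39 * 1.0
= 39.0

39.0 per minute


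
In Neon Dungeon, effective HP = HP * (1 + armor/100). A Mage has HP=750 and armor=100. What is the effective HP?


EHP = 750 * (1 + 100/100)
= 750 * (1 + 1.0)
= 750 * 2.0
= 1500.0

1500.0 EHP


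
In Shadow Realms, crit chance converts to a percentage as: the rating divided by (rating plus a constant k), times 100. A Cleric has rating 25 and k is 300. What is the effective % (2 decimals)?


effective% = rating / (rating + k) * 100
= 25 / (25 + 300) * 100
= 25 / 325 * 100
= 0.076923 * 100
= 7.69%

7.69%


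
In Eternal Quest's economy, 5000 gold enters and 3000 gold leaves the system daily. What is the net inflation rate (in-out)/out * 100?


Net gold = 5000 - 3000 = 2000
Inflation rate = net / sunk * 100 = 2000 / 3000 * 100
= 0.666667 * 100
= 66.67%

66.67%


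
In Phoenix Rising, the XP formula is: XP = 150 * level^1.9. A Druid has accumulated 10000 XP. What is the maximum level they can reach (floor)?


XP = 150 * level^1.9, so level = (XP / 150)^(1/1.9)
= (10000 / 150)^(1/1.9)
= 66.6667^0.5263
= 9.1191
Floor: level = 9

level 9
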